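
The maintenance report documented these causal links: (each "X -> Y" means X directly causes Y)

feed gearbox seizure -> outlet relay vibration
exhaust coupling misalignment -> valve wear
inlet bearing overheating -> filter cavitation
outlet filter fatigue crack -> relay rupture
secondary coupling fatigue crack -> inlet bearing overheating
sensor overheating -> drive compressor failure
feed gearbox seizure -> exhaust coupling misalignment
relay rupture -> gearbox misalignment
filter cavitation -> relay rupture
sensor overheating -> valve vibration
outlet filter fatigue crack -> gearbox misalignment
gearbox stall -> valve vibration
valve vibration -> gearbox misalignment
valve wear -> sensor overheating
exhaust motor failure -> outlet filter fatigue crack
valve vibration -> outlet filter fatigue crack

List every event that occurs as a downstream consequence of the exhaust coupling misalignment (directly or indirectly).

the drive compressor failure, the gearbox misalignment, the outlet filter fatigue crack, the relay rupture, the sensor overheating, the valve vibration, the valve wear

Direct effects: the valve wear.
2 steps out: the sensor overheating.
3 steps out: the valve vibration, the drive compressor failure.
4 steps out: the outlet filter fatigue crack, the gearbox misalignment.
5 steps out: the relay rupture.
Not reachable from it: the feed gearbox seizure, the outlet relay vibration, the exhaust motor failure, the gearbox stall, the secondary coupling fatigue crack, the inlet bearing overheating, the filter cavitation.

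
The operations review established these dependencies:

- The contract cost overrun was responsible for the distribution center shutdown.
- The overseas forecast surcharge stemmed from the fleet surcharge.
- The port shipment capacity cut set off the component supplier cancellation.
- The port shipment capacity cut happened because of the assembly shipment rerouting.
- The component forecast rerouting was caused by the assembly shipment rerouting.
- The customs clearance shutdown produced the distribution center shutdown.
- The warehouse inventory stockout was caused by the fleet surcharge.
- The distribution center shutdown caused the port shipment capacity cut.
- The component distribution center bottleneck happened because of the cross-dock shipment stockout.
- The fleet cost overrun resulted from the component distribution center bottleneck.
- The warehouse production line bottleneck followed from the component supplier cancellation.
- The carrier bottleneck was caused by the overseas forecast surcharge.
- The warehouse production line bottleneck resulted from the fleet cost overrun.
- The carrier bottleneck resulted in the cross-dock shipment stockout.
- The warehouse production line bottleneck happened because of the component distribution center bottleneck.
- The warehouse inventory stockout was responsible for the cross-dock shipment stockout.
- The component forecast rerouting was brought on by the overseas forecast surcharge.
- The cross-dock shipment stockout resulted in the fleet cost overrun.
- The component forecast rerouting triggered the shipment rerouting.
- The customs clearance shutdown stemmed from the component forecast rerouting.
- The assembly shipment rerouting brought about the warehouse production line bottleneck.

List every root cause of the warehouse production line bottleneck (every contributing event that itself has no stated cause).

the assembly shipment rerouting, the contract cost overrun, the fleet surcharge

Tracing upstream from the warehouse production line bottleneck: the warehouse production line bottleneck ← the component distribution center bottleneck ← the cross-dock shipment stockout ← the warehouse inventory stockout ← the fleet surcharge.
A separate upstream branch: the warehouse production line bottleneck ← the component supplier cancellation ← the port shipment capacity cut ← the distribution center shutdown ← the contract cost overrun.
A separate upstream branch: the warehouse production line bottleneck ← the assembly shipment rerouting.
Each of those chain origins has no stated cause.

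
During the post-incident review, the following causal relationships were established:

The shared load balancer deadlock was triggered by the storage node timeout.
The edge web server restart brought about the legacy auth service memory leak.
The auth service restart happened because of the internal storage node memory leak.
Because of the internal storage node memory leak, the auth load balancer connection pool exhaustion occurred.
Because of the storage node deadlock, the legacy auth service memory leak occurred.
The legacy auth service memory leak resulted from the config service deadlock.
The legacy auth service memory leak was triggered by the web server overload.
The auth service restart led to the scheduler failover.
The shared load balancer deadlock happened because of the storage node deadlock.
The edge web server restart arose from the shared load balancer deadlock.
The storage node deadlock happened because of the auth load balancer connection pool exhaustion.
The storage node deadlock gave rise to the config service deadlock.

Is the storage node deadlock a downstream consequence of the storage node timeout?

The storage node timeout leads to the shared load balancer deadlock, the edge web server restart, the legacy auth service memory leak; the storage node deadlock is not among them.

No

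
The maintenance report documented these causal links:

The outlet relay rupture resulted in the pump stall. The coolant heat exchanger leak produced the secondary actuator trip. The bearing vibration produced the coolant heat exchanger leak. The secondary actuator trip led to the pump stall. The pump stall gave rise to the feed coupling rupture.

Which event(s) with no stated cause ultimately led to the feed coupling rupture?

the bearing vibration, the outlet relay rupture

Tracing upstream from the feed coupling rupture: the feed coupling rupture ← the pump stall ← the secondary actuator trip ← the coolant heat exchanger leak ← the bearing vibration.
A separate upstream branch: the feed coupling rupture ← the pump stall ← the outlet relay rupture.
Each of those chain origins has no stated cause.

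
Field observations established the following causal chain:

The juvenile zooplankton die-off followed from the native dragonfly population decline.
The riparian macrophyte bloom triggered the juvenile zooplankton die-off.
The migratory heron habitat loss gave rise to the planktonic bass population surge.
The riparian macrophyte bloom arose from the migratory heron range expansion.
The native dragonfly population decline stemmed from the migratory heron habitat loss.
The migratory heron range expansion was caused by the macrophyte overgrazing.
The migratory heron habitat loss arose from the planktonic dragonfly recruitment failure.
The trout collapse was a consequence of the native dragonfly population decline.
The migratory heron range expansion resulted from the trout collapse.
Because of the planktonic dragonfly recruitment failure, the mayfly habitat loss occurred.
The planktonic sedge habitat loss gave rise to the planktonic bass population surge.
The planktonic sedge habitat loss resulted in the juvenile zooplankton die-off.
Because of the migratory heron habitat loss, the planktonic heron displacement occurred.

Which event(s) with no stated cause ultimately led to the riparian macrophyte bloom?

Tracing upstream from the riparian macrophyte bloom: the riparian macrophyte bloom ← the migratory heron range expansion ← the trout collapse ← the native dragonfly population decline ← the migratory heron habitat loss ← the planktonic dragonfly recruitment failure.
A separate upstream branch: the riparian macrophyte bloom ← the migratory heron range expansion ← the macrophyte overgrazing.
Each of those chain origins has no stated cause.

the macrophyte overgrazing, the planktonic dragonfly recruitment failure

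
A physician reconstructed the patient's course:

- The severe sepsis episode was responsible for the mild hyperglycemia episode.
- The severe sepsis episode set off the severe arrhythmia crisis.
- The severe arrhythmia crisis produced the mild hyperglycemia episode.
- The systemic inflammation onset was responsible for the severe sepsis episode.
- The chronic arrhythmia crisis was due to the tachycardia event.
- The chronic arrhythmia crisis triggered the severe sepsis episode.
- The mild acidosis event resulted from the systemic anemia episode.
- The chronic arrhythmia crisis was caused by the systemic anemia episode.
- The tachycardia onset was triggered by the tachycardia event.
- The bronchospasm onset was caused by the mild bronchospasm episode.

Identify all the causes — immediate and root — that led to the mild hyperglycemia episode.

the chronic arrhythmia crisis, the severe arrhythmia crisis, the severe sepsis episode, the systemic anemia episode, the systemic inflammation onset, the tachycardia event

Immediate causes of the mild hyperglycemia episode: the severe sepsis episode, the severe arrhythmia crisis.
Further upstream: the tachycardia event, the systemic anemia episode, the systemic inflammation onset, the chronic arrhythmia crisis.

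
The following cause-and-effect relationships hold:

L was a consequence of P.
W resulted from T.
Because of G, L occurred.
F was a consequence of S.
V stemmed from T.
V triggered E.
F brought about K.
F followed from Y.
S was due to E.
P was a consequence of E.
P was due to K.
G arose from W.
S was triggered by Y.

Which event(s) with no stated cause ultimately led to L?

T, Y

Tracing upstream from L: L ← G ← W ← T.
A separate upstream branch: L ← P ← K ← F ← Y.
Each of those chain origins has no stated cause.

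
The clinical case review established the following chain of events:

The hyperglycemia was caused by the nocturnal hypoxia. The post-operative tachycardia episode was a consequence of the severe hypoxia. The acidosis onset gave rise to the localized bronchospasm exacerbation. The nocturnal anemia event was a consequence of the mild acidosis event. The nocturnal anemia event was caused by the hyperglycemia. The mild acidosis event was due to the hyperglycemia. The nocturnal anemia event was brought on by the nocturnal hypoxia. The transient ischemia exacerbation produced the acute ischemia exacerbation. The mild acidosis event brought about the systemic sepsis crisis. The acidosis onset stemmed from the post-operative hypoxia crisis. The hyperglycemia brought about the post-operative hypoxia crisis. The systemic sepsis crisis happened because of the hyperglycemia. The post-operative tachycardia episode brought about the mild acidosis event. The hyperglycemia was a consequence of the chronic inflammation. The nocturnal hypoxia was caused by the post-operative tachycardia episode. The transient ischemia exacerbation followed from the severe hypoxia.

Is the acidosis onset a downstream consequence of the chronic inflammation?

Yes

There is a causal chain: the chronic inflammation → the hyperglycemia → the post-operative hypoxia crisis → the acidosis onset.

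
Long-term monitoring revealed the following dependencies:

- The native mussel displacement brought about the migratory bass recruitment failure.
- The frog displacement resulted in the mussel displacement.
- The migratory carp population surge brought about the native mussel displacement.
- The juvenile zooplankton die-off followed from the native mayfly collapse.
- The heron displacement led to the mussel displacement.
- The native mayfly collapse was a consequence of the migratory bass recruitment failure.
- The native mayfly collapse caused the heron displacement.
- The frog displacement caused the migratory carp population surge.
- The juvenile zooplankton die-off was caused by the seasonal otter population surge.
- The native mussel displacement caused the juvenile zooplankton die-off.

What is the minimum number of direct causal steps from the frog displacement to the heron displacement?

Shortest chain: the frog displacement → the migratory carp population surge → the native mussel displacement → the migratory bass recruitment failure → the native mayfly collapse → the heron displacement.

5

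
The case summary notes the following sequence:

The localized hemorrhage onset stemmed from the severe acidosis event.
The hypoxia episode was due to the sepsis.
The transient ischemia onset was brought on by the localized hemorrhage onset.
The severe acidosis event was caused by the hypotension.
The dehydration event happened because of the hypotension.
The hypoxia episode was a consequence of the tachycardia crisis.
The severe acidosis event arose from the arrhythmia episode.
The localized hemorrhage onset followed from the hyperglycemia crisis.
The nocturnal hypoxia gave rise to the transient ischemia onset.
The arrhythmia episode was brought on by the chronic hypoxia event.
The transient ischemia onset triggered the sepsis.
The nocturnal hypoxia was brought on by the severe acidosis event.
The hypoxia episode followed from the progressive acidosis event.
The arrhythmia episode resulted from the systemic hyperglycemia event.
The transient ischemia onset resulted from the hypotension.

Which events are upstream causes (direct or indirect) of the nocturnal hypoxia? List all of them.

Immediate cause of the nocturnal hypoxia: the severe acidosis event.
Further upstream: the systemic hyperglycemia event, the chronic hypoxia event, the arrhythmia episode, the hypotension.

the arrhythmia episode, the chronic hypoxia event, the hypotension, the severe acidosis event, the systemic hyperglycemia event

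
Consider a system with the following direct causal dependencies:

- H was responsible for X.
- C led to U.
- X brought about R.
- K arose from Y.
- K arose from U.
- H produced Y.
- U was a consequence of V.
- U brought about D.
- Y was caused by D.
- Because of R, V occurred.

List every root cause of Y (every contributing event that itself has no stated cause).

C, H

Tracing upstream from Y: Y ← H.
A separate upstream branch: Y ← D ← U ← C.
Each of those chain origins has no stated cause.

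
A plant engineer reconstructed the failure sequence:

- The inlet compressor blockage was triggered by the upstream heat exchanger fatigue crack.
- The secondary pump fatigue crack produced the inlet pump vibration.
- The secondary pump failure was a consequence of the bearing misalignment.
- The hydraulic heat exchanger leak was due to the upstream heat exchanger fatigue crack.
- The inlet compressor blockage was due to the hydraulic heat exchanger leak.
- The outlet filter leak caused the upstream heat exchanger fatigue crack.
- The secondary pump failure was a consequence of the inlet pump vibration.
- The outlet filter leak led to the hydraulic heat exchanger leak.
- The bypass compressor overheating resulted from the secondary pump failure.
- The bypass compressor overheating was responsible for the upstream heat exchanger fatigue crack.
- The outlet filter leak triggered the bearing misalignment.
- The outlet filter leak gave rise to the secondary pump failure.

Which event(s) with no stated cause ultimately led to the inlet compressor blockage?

Tracing upstream from the inlet compressor blockage: the inlet compressor blockage ← the upstream heat exchanger fatigue crack ← the outlet filter leak.
A separate upstream branch: the inlet compressor blockage ← the upstream heat exchanger fatigue crack ← the bypass compressor overheating ← the secondary pump failure ← the inlet pump vibration ← the secondary pump fatigue crack.
Each of those chain origins has no stated cause.

the outlet filter leak, the secondary pump fatigue crack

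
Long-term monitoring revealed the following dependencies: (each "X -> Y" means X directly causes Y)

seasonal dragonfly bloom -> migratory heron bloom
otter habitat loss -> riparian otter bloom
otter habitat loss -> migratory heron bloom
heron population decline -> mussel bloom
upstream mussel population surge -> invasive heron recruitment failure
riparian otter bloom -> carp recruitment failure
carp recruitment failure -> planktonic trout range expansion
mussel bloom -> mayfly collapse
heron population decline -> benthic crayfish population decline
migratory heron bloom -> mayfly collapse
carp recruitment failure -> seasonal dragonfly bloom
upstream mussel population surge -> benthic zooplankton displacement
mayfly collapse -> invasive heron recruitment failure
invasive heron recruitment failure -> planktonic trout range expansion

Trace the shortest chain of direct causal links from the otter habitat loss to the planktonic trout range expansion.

the otter habitat loss → the riparian otter bloom → the carp recruitment failure → the planktonic trout range expansion

the otter habitat loss → the riparian otter bloom
the riparian otter bloom → the carp recruitment failure
the carp recruitment failure → the planktonic trout range expansion
Length: 3 steps.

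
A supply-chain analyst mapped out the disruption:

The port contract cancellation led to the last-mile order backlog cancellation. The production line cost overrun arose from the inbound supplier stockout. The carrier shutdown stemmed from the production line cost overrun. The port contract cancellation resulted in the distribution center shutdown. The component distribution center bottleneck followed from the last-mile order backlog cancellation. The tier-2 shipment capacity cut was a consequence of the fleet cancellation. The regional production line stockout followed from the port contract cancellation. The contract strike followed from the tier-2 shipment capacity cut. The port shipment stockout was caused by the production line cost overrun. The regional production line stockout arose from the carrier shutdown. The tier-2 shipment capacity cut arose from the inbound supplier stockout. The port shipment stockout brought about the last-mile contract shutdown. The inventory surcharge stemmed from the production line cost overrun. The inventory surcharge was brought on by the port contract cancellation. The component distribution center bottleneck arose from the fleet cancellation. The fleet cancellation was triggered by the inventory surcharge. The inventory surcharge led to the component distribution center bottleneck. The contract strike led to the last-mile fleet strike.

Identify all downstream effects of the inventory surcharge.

Direct effects: the fleet cancellation, the component distribution center bottleneck.
2 steps out: the tier-2 shipment capacity cut.
3 steps out: the contract strike.
4 steps out: the last-mile fleet strike.
Not reachable from it: the port contract cancellation, the inbound supplier stockout, the production line cost overrun, the distribution center shutdown, the port shipment stockout, the carrier shutdown, the regional production line stockout, the last-mile order backlog cancellation, the last-mile contract shutdown.

the component distribution center bottleneck, the contract strike, the fleet cancellation, the last-mile fleet strike, the tier-2 shipment capacity cut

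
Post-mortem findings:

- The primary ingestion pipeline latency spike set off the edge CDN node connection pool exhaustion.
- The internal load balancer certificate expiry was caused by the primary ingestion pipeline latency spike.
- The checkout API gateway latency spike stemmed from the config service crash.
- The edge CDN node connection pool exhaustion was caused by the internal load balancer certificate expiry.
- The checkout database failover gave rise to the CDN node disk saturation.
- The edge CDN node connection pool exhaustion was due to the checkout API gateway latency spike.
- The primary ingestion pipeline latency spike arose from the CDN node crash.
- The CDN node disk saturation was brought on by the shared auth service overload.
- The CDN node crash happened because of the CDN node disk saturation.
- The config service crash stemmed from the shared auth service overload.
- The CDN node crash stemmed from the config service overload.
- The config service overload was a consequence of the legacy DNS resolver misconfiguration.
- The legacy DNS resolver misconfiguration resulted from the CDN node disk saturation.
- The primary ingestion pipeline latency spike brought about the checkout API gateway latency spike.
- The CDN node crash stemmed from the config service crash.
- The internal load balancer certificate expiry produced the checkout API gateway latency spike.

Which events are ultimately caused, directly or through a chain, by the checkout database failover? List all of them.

Direct effects: the CDN node disk saturation.
2 steps out: the legacy DNS resolver misconfiguration, the CDN node crash.
3 steps out: the config service overload, the primary ingestion pipeline latency spike.
4 steps out: the internal load balancer certificate expiry, the checkout API gateway latency spike, the edge CDN node connection pool exhaustion.
Not reachable from it: the shared auth service overload, the config service crash.

the CDN node crash, the CDN node disk saturation, the checkout API gateway latency spike, the config service overload, the edge CDN node connection pool exhaustion, the internal load balancer certificate expiry, the legacy DNS resolver misconfiguration, the primary ingestion pipeline latency spike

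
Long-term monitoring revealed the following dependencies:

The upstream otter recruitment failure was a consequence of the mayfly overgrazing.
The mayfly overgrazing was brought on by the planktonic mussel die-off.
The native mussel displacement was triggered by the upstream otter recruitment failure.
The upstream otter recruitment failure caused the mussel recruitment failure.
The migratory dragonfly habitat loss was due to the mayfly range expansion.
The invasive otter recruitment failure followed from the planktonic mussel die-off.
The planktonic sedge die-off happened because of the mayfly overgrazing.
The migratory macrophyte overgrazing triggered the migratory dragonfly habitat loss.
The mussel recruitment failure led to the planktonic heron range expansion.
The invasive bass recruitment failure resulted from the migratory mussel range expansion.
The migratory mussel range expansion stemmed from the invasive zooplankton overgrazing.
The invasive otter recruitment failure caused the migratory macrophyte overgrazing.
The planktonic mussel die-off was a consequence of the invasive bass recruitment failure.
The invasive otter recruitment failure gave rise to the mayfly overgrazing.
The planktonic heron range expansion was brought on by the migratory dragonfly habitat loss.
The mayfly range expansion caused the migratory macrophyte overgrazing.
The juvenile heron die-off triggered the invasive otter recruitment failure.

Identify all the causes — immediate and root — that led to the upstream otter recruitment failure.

Immediate cause of the upstream otter recruitment failure: the mayfly overgrazing.
Further upstream: the invasive zooplankton overgrazing, the juvenile heron die-off, the migratory mussel range expansion, the invasive bass recruitment failure, the planktonic mussel die-off, the invasive otter recruitment failure.

the invasive bass recruitment failure, the invasive otter recruitment failure, the invasive zooplankton overgrazing, the juvenile heron die-off, the mayfly overgrazing, the migratory mussel range expansion, the planktonic mussel die-off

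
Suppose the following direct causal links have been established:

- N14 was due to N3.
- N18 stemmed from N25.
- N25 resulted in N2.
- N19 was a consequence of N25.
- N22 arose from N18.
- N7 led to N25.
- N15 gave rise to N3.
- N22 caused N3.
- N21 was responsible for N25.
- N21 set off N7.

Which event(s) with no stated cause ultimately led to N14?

Tracing upstream from N14: N14 ← N3 ← N22 ← N18 ← N25 ← N21.
A separate upstream branch: N14 ← N3 ← N15.
Each of those chain origins has no stated cause.

N15, N21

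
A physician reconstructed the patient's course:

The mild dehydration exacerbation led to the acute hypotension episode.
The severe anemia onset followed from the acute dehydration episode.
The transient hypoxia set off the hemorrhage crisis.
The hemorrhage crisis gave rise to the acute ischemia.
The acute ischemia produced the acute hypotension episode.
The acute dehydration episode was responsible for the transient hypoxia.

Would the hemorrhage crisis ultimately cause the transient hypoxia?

The hemorrhage crisis leads to the acute ischemia, the acute hypotension episode; the transient hypoxia is not among them.

No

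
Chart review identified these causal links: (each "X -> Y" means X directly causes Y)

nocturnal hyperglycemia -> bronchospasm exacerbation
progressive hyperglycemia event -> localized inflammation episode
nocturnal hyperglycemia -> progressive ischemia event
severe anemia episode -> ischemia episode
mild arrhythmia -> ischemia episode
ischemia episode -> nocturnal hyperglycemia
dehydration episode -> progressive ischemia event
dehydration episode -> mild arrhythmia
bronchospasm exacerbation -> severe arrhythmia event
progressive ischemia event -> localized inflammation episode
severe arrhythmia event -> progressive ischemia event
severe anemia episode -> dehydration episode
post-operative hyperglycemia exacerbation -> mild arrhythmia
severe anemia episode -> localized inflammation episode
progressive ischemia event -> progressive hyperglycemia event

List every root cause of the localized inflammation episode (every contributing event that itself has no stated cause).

Tracing upstream from the localized inflammation episode: the localized inflammation episode ← the severe anemia episode.
A separate upstream branch: the localized inflammation episode ← the progressive ischemia event ← the nocturnal hyperglycemia ← the ischemia episode ← the mild arrhythmia ← the post-operative hyperglycemia exacerbation.
Each of those chain origins has no stated cause.

the post-operative hyperglycemia exacerbation, the severe anemia episode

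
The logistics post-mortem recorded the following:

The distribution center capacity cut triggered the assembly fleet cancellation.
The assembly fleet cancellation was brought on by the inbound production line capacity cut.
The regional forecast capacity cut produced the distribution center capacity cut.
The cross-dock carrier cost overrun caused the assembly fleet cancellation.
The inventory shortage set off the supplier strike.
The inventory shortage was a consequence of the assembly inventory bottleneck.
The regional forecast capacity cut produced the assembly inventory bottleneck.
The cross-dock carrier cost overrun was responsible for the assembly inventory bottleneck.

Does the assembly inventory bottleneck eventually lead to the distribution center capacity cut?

No

The assembly inventory bottleneck leads to the inventory shortage, the supplier strike; the distribution center capacity cut is not among them.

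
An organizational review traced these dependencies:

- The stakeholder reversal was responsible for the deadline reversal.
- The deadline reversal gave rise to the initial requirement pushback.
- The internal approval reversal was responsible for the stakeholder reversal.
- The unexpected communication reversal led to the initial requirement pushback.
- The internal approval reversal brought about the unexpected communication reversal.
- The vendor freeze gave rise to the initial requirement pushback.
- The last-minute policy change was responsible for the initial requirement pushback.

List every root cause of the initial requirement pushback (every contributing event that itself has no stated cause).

the internal approval reversal, the last-minute policy change, the vendor freeze

Tracing upstream from the initial requirement pushback: the initial requirement pushback ← the unexpected communication reversal ← the internal approval reversal.
A separate upstream branch: the initial requirement pushback ← the last-minute policy change.
A separate upstream branch: the initial requirement pushback ← the vendor freeze.
Each of those chain origins has no stated cause.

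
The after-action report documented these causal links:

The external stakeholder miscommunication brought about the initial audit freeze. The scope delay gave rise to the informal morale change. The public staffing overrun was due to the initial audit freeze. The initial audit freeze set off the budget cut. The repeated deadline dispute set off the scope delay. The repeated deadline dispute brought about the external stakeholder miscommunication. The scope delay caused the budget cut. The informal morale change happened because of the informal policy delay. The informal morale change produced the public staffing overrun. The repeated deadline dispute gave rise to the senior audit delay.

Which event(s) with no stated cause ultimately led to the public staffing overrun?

Tracing upstream from the public staffing overrun: the public staffing overrun ← the initial audit freeze ← the external stakeholder miscommunication ← the repeated deadline dispute.
A separate upstream branch: the public staffing overrun ← the informal morale change ← the informal policy delay.
Each of those chain origins has no stated cause.

the informal policy delay, the repeated deadline dispute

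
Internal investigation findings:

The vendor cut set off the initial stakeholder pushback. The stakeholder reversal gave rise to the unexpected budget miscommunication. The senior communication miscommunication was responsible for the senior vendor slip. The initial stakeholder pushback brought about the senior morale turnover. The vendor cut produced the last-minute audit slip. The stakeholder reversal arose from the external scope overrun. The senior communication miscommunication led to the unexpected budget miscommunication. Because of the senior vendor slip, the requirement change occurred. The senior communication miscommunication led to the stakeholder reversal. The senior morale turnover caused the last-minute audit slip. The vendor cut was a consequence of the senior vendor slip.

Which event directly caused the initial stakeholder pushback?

Upstream contributors include the senior communication miscommunication, the senior vendor slip, but only the vendor cut feeds directly into the initial stakeholder pushback.

the vendor cut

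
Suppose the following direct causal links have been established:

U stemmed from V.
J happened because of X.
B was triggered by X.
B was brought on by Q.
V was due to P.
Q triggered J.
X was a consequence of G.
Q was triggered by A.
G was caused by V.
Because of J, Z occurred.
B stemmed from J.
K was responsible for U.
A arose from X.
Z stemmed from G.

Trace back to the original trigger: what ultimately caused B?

P

Tracing upstream from B: B ← X ← G ← V ← P.
P has no stated cause, so it is the root.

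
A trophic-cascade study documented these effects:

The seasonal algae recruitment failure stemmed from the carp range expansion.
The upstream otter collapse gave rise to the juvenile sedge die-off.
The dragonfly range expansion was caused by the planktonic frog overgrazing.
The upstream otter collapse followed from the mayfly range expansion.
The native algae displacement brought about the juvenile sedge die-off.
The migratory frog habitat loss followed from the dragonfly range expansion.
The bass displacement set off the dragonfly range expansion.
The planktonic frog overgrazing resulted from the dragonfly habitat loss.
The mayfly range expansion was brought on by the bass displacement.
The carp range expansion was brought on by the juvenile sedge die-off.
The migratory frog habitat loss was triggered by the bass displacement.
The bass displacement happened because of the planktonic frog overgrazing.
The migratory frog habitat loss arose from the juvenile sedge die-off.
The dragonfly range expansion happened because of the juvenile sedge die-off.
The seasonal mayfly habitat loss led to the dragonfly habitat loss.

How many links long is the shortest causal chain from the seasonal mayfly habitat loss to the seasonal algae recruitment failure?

Shortest chain: the seasonal mayfly habitat loss → the dragonfly habitat loss → the planktonic frog overgrazing → the bass displacement → the mayfly range expansion → the upstream otter collapse → the juvenile sedge die-off → the carp range expansion → the seasonal algae recruitment failure.

8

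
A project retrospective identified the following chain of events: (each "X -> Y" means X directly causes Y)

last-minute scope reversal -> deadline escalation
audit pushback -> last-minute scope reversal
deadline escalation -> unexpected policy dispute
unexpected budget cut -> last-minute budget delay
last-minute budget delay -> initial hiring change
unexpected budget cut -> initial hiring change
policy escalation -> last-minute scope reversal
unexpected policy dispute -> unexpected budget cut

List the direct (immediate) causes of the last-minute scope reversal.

the audit pushback, the policy escalation → the last-minute scope reversal with nothing further upstream stated.

the audit pushback, the policy escalation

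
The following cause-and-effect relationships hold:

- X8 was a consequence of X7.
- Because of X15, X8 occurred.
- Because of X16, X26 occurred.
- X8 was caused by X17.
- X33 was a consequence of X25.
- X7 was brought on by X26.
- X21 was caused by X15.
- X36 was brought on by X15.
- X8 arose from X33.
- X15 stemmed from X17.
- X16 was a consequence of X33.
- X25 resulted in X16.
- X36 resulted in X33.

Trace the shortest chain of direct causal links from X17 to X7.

X17 → X15
X15 → X36
X36 → X33
X33 → X16
X16 → X26
X26 → X7
Length: 6 steps.

X17 → X15 → X36 → X33 → X16 → X26 → X7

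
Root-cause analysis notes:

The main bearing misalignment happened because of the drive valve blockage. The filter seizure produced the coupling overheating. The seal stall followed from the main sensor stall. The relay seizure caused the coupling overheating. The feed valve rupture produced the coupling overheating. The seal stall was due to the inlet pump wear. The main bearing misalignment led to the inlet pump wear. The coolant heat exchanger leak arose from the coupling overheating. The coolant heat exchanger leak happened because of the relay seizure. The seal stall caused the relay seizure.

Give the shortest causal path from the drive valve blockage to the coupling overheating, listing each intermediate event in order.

the drive valve blockage → the main bearing misalignment → the inlet pump wear → the seal stall → the relay seizure → the coupling overheating

the drive valve blockage → the main bearing misalignment
the main bearing misalignment → the inlet pump wear
the inlet pump wear → the seal stall
the seal stall → the relay seizure
the relay seizure → the coupling overheating
Length: 5 steps.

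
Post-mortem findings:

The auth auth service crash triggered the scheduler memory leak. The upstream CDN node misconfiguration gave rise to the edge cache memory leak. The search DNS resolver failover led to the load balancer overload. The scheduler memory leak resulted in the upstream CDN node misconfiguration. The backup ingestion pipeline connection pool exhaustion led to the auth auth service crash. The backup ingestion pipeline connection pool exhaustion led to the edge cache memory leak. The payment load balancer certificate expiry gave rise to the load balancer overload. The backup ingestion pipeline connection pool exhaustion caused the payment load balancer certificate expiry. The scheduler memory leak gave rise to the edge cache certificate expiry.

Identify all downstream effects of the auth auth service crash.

Direct effects: the scheduler memory leak.
2 steps out: the upstream CDN node misconfiguration, the edge cache certificate expiry.
3 steps out: the edge cache memory leak.
Not reachable from it: the backup ingestion pipeline connection pool exhaustion, the payment load balancer certificate expiry, the load balancer overload, the search DNS resolver failover.

the edge cache certificate expiry, the edge cache memory leak, the scheduler memory leak, the upstream CDN node misconfiguration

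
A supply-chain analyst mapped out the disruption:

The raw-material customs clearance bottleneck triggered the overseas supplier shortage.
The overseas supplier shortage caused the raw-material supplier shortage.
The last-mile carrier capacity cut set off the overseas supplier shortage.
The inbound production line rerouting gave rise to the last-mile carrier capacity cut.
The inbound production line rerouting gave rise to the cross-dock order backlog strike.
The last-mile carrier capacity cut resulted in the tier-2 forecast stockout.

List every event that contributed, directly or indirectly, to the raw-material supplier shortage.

Immediate cause of the raw-material supplier shortage: the overseas supplier shortage.
Further upstream: the inbound production line rerouting, the last-mile carrier capacity cut, the raw-material customs clearance bottleneck.

the inbound production line rerouting, the last-mile carrier capacity cut, the overseas supplier shortage, the raw-material customs clearance bottleneck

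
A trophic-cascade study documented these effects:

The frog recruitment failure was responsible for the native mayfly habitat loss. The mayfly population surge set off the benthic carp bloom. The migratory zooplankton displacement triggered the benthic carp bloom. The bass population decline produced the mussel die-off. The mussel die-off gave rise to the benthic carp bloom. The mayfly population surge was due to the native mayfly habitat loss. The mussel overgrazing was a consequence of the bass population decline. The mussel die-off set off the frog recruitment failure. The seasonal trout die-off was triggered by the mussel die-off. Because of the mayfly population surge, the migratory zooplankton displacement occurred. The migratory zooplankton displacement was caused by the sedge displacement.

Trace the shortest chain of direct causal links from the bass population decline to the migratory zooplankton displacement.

the bass population decline → the mussel die-off → the frog recruitment failure → the native mayfly habitat loss → the mayfly population surge → the migratory zooplankton displacement

the bass population decline → the mussel die-off
the mussel die-off → the frog recruitment failure
the frog recruitment failure → the native mayfly habitat loss
the native mayfly habitat loss → the mayfly population surge
the mayfly population surge → the migratory zooplankton displacement
Length: 5 steps.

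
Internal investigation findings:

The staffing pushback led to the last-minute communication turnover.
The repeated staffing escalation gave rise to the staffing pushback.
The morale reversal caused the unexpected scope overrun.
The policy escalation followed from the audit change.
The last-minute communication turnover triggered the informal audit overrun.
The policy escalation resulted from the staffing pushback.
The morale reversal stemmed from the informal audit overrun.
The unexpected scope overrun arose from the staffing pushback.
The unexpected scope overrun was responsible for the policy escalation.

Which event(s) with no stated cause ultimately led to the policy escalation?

the audit change, the repeated staffing escalation

Tracing upstream from the policy escalation: the policy escalation ← the staffing pushback ← the repeated staffing escalation.
A separate upstream branch: the policy escalation ← the audit change.
Each of those chain origins has no stated cause.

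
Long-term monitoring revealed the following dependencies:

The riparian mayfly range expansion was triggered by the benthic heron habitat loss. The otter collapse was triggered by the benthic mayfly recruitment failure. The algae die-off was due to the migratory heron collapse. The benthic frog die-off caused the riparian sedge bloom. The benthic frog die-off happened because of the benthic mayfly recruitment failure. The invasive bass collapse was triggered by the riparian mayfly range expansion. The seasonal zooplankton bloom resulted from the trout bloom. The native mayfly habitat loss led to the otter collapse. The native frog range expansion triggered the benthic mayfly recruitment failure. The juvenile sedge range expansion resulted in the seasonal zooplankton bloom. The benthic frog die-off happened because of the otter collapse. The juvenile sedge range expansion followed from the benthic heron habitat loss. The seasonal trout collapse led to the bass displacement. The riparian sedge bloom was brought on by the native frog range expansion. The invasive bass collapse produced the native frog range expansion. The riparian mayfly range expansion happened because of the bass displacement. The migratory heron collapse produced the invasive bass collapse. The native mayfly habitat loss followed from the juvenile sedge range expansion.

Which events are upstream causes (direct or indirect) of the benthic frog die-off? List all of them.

Immediate causes of the benthic frog die-off: the benthic mayfly recruitment failure, the otter collapse.
Further upstream: the benthic heron habitat loss, the juvenile sedge range expansion, the seasonal trout collapse, the bass displacement, the migratory heron collapse, the native mayfly habitat loss, the riparian mayfly range expansion, the invasive bass collapse, the native frog range expansion.

the bass displacement, the benthic heron habitat loss, the benthic mayfly recruitment failure, the invasive bass collapse, the juvenile sedge range expansion, the migratory heron collapse, the native frog range expansion, the native mayfly habitat loss, the otter collapse, the riparian mayfly range expansion, the seasonal trout collapse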